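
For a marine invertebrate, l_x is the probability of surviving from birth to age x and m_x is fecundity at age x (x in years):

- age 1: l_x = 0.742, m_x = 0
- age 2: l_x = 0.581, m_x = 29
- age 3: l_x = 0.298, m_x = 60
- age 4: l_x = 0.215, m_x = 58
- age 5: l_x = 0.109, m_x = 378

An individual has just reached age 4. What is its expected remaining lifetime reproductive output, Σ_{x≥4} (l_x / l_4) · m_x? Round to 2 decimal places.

249.64

l_4 = 0.215. Conditional survival from age 4 to x is l_x / l_4.
  x=4: (0.215/0.215) × 58 = 58.0000
  x=5: (0.109/0.215) × 378 = 191.6372
Sum = 58.0000 + 191.6372 = 249.6372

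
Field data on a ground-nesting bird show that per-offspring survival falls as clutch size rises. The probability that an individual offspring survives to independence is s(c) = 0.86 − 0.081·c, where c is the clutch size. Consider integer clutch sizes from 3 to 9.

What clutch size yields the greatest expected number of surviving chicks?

5

Expected surviving chicks = c × s(c):
  c=3: 3 × 0.617 = 1.851
  c=4: 4 × 0.536 = 2.144
  c=5: 5 × 0.455 = 2.275
  c=6: 6 × 0.374 = 2.244
  c=7: 7 × 0.293 = 2.051
  c=8: 8 × 0.212 = 1.696
  c=9: 9 × 0.131 = 1.179
Maximum at c = 5 (2.275 surviving chicks).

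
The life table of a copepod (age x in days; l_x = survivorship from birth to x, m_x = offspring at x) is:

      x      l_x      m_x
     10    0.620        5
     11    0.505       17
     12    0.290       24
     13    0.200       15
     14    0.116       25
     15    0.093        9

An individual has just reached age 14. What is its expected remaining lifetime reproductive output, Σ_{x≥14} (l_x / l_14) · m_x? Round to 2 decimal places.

l_14 = 0.116. Conditional survival from age 14 to x is l_x / l_14.
  x=14: (0.116/0.116) × 25 = 25.0000
  x=15: (0.093/0.116) × 9 = 7.2155
Sum = 25.0000 + 7.2155 = 32.2155

32.22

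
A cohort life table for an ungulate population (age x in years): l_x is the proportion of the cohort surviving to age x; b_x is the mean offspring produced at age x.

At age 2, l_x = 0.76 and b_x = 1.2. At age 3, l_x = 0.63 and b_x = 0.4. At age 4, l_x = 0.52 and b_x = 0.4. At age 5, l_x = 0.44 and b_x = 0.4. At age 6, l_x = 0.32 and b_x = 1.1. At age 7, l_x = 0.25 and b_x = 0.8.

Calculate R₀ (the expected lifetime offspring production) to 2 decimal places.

R₀ = Σ l_x b_x:
  age 2: 0.76 × 1.2 = 0.9120
  age 3: 0.63 × 0.4 = 0.2520
  age 4: 0.52 × 0.4 = 0.2080
  age 5: 0.44 × 0.4 = 0.1760
  age 6: 0.32 × 1.1 = 0.3520
  age 7: 0.25 × 0.8 = 0.2000
R₀ = 0.9120 + 0.2520 + 0.2080 + 0.1760 + 0.3520 + 0.2000 = 2.1000

2.10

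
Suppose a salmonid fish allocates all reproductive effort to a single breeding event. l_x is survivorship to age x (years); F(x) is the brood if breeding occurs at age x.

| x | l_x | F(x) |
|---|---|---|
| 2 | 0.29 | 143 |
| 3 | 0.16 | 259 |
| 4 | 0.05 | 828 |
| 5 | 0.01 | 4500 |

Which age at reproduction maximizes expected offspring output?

5

Expected offspring if breeding at age x = l_x × F(x):
  age 2: 0.29 × 143 = 41.470
  age 3: 0.16 × 259 = 41.440
  age 4: 0.05 × 828 = 41.400
  age 5: 0.01 × 4500 = 45.000
Maximum at age 5 (45.000).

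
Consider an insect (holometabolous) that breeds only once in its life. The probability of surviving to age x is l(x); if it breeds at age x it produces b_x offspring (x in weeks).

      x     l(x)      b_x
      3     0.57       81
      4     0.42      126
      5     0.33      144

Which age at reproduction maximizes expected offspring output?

4

Expected offspring if breeding at age x = l(x) × b_x:
  age 3: 0.57 × 81 = 46.170
  age 4: 0.42 × 126 = 52.920
  age 5: 0.33 × 144 = 47.520
Maximum at age 4 (52.920).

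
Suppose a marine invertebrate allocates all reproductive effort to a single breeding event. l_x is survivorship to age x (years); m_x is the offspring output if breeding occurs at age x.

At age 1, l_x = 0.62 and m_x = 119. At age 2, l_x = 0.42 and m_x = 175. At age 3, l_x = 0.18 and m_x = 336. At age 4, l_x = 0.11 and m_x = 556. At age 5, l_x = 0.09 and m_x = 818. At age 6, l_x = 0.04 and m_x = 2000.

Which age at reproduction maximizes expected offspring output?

Expected offspring if breeding at age x = l_x × m_x:
  age 1: 0.62 × 119 = 73.780
  age 2: 0.42 × 175 = 73.500
  age 3: 0.18 × 336 = 60.480
  age 4: 0.11 × 556 = 61.160
  age 5: 0.09 × 818 = 73.620
  age 6: 0.04 × 2000 = 80.000
Maximum at age 6 (80.000).

6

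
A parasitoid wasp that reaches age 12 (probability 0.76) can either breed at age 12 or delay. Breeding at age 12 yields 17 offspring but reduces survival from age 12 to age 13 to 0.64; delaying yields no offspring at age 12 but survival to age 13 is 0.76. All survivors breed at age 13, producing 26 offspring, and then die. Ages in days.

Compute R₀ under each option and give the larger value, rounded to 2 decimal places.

breed at age 12: R₀ = 0.76 × (17 + 0.64 × 26) = 0.76 × 33.6400 = 25.5664
delay to age 13: R₀ = 0.76 × (0.76 × 26) = 0.76 × 19.7600 = 15.0176
Higher: breed at age 12 (25.5664).

25.57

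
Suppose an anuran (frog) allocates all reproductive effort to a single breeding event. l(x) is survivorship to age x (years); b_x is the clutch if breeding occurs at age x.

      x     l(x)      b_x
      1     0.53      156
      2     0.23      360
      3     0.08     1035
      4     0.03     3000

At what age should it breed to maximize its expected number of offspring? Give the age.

Expected offspring if breeding at age x = l(x) × b_x:
  age 1: 0.53 × 156 = 82.680
  age 2: 0.23 × 360 = 82.800
  age 3: 0.08 × 1035 = 82.800
  age 4: 0.03 × 3000 = 90.000
Maximum at age 4 (90.000).

4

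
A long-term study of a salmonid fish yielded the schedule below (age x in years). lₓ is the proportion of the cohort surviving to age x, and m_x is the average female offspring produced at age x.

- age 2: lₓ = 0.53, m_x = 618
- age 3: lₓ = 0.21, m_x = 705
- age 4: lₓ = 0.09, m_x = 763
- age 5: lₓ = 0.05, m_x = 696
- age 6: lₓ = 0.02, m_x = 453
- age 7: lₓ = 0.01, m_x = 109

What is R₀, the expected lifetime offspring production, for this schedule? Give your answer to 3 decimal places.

589.210

R₀ = Σ lₓ m_x:
  age 2: 0.53 × 618 = 327.5400
  age 3: 0.21 × 705 = 148.0500
  age 4: 0.09 × 763 = 68.6700
  age 5: 0.05 × 696 = 34.8000
  age 6: 0.02 × 453 = 9.0600
  age 7: 0.01 × 109 = 1.0900
R₀ = 327.5400 + 148.0500 + 68.6700 + 34.8000 + 9.0600 + 1.0900 = 589.2100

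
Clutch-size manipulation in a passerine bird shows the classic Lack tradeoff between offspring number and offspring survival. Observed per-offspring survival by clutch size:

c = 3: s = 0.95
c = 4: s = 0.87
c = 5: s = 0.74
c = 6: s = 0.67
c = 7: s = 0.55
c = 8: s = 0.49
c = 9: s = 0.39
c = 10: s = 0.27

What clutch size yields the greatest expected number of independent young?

6

Expected independent young = c × s(c):
  c=3: 3 × 0.95 = 2.850
  c=4: 4 × 0.87 = 3.480
  c=5: 5 × 0.74 = 3.700
  c=6: 6 × 0.67 = 4.020
  c=7: 7 × 0.55 = 3.850
  c=8: 8 × 0.49 = 3.920
  c=9: 9 × 0.39 = 3.510
  c=10: 10 × 0.27 = 2.700
Maximum at c = 6 (4.020 independent young).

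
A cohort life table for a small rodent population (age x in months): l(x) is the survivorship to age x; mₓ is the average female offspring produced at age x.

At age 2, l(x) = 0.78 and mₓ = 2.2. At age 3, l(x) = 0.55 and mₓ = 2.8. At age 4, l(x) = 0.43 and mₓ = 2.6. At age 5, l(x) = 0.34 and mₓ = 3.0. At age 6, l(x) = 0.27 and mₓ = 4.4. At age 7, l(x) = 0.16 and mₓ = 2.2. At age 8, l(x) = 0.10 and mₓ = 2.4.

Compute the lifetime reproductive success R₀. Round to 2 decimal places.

7.17

R₀ = Σ l(x) mₓ:
  age 2: 0.78 × 2.2 = 1.7160
  age 3: 0.55 × 2.8 = 1.5400
  age 4: 0.43 × 2.6 = 1.1180
  age 5: 0.34 × 3.0 = 1.0200
  age 6: 0.27 × 4.4 = 1.1880
  age 7: 0.16 × 2.2 = 0.3520
  age 8: 0.10 × 2.4 = 0.2400
R₀ = 1.7160 + 1.5400 + 1.1180 + 1.0200 + 1.1880 + 0.3520 + 0.2400 = 7.1740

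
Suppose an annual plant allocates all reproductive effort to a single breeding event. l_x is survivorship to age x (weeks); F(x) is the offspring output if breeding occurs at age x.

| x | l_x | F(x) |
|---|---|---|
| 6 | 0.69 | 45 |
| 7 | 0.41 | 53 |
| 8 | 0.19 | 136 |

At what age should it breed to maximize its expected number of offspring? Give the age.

6

Expected offspring if breeding at age x = l_x × F(x):
  age 6: 0.69 × 45 = 31.050
  age 7: 0.41 × 53 = 21.730
  age 8: 0.19 × 136 = 25.840
Maximum at age 6 (31.050).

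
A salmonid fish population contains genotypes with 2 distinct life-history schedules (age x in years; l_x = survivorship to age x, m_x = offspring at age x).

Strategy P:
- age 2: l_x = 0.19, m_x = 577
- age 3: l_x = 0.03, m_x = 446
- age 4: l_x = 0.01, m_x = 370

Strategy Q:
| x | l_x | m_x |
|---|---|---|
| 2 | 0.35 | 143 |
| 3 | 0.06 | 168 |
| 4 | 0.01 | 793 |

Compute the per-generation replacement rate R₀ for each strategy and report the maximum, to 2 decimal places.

126.71

Strategy P: R₀ = 0.19×577 + 0.03×446 + 0.01×370 = 126.7100
Strategy Q: R₀ = 0.35×143 + 0.06×168 + 0.01×793 = 68.0600
Highest R₀: strategy P with 126.7100.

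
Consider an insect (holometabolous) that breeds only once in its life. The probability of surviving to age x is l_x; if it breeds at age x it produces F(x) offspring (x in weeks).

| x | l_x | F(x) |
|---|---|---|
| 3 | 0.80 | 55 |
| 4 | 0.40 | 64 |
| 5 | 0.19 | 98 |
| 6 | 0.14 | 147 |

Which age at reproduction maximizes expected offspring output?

3

Expected offspring if breeding at age x = l_x × F(x):
  age 3: 0.80 × 55 = 44.000
  age 4: 0.40 × 64 = 25.600
  age 5: 0.19 × 98 = 18.620
  age 6: 0.14 × 147 = 20.580
Maximum at age 3 (44.000).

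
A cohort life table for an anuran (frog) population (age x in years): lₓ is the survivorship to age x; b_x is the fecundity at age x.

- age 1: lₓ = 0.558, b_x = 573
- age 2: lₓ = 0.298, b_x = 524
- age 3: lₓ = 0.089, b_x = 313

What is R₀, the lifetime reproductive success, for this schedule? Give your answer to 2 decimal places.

503.74

R₀ = Σ lₓ b_x:
  age 1: 0.558 × 573 = 319.7340
  age 2: 0.298 × 524 = 156.1520
  age 3: 0.089 × 313 = 27.8570
R₀ = 319.7340 + 156.1520 + 27.8570 = 503.7430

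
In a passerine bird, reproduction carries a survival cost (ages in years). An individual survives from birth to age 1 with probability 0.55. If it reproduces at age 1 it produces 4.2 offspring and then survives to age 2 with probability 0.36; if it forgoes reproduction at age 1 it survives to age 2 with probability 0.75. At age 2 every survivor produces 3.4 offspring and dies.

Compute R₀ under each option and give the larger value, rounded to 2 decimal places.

2.98

breed at age 1: R₀ = 0.55 × (4.2 + 0.36 × 3.4) = 0.55 × 5.4240 = 2.9832
delay to age 2: R₀ = 0.55 × (0.75 × 3.4) = 0.55 × 2.5500 = 1.4025
Higher: breed at age 1 (2.9832).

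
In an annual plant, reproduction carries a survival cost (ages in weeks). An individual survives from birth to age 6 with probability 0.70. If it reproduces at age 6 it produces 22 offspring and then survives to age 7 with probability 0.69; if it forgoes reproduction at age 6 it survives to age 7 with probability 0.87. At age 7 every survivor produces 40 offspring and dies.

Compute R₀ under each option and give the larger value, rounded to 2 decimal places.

34.72

breed at age 6: R₀ = 0.70 × (22 + 0.69 × 40) = 0.70 × 49.6000 = 34.7200
delay to age 7: R₀ = 0.70 × (0.87 × 40) = 0.70 × 34.8000 = 24.3600
Higher: breed at age 6 (34.7200).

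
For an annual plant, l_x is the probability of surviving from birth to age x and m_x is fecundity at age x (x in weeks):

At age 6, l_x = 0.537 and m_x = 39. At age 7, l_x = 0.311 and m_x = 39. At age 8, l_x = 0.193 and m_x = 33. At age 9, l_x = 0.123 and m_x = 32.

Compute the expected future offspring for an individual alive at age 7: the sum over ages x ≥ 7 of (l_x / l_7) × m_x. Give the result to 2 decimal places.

72.14

l_7 = 0.311. Conditional survival from age 7 to x is l_x / l_7.
  x=7: (0.311/0.311) × 39 = 39.0000
  x=8: (0.193/0.311) × 33 = 20.4791
  x=9: (0.123/0.311) × 32 = 12.6559
Sum = 39.0000 + 20.4791 + 12.6559 = 72.1350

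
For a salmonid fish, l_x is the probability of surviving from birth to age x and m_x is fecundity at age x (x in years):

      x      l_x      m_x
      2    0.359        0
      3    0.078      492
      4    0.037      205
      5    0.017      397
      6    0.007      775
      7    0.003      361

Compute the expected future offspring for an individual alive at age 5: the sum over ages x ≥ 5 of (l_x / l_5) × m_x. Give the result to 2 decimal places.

779.82

l_5 = 0.017. Conditional survival from age 5 to x is l_x / l_5.
  x=5: (0.017/0.017) × 397 = 397.0000
  x=6: (0.007/0.017) × 775 = 319.1176
  x=7: (0.003/0.017) × 361 = 63.7059
Sum = 397.0000 + 319.1176 + 63.7059 = 779.8235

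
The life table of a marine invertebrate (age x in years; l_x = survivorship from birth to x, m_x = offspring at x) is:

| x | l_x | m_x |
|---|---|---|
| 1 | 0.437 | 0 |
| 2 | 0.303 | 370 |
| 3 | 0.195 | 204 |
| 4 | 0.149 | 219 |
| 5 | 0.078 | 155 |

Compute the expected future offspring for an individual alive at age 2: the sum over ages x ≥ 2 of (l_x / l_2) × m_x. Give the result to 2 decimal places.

648.88

l_2 = 0.303. Conditional survival from age 2 to x is l_x / l_2.
  x=2: (0.303/0.303) × 370 = 370.0000
  x=3: (0.195/0.303) × 204 = 131.2871
  x=4: (0.149/0.303) × 219 = 107.6931
  x=5: (0.078/0.303) × 155 = 39.9010
Sum = 370.0000 + 131.2871 + 107.6931 + 39.9010 = 648.8812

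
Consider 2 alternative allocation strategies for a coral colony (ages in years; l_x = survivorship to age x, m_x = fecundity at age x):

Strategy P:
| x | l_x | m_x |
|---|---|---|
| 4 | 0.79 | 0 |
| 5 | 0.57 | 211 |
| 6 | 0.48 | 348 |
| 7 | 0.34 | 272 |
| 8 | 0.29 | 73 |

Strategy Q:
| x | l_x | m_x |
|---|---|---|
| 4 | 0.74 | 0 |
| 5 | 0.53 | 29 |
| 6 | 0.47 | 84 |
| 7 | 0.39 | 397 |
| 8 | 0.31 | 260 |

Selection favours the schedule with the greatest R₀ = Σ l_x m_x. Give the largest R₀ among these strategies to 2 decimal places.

Strategy P: R₀ = 0.79×0 + 0.57×211 + 0.48×348 + 0.34×272 + 0.29×73 = 400.9600
Strategy Q: R₀ = 0.74×0 + 0.53×29 + 0.47×84 + 0.39×397 + 0.31×260 = 290.2800
Highest R₀: strategy P with 400.9600.

400.96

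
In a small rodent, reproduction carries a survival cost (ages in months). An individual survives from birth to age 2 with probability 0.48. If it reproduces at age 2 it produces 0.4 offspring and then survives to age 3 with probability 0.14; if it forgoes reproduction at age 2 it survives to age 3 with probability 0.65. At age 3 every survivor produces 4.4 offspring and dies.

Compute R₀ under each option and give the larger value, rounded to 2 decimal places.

1.37

breed at age 2: R₀ = 0.48 × (0.4 + 0.14 × 4.4) = 0.48 × 1.0160 = 0.4877
delay to age 3: R₀ = 0.48 × (0.65 × 4.4) = 0.48 × 2.8600 = 1.3728
Higher: delay to age 3 (1.3728).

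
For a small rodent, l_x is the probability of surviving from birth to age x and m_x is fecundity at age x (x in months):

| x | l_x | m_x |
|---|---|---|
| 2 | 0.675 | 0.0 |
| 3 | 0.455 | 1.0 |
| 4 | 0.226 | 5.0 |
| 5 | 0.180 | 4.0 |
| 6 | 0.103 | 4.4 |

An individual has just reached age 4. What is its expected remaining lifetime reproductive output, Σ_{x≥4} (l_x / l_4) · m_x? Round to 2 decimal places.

l_4 = 0.226. Conditional survival from age 4 to x is l_x / l_4.
  x=4: (0.226/0.226) × 5.0 = 5.0000
  x=5: (0.180/0.226) × 4.0 = 3.1858
  x=6: (0.103/0.226) × 4.4 = 2.0053
Sum = 5.0000 + 3.1858 + 2.0053 = 10.1912

10.19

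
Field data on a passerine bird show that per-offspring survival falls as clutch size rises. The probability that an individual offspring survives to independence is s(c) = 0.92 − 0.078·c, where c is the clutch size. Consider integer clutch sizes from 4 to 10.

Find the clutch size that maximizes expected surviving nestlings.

6

Expected surviving nestlings = c × s(c):
  c=4: 4 × 0.608 = 2.432
  c=5: 5 × 0.530 = 2.650
  c=6: 6 × 0.452 = 2.712
  c=7: 7 × 0.374 = 2.618
  c=8: 8 × 0.296 = 2.368
  c=9: 9 × 0.218 = 1.962
  c=10: 10 × 0.140 = 1.400
Maximum at c = 6 (2.712 surviving nestlings).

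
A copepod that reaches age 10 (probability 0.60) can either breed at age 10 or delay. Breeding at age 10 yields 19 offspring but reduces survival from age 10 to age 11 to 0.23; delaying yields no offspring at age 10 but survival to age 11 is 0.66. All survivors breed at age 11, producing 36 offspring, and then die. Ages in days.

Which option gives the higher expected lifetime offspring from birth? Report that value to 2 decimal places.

16.37

breed at age 10: R₀ = 0.60 × (19 + 0.23 × 36) = 0.60 × 27.2800 = 16.3680
delay to age 11: R₀ = 0.60 × (0.66 × 36) = 0.60 × 23.7600 = 14.2560
Higher: breed at age 10 (16.3680).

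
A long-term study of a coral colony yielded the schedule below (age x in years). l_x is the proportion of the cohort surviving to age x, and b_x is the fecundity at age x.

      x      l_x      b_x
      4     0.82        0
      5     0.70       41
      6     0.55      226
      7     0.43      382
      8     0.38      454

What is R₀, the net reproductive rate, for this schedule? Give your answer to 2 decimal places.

489.78

R₀ = Σ l_x b_x:
  age 4: 0.82 × 0 = 0.0000
  age 5: 0.70 × 41 = 28.7000
  age 6: 0.55 × 226 = 124.3000
  age 7: 0.43 × 382 = 164.2600
  age 8: 0.38 × 454 = 172.5200
R₀ = 0.0000 + 28.7000 + 124.3000 + 164.2600 + 172.5200 = 489.7800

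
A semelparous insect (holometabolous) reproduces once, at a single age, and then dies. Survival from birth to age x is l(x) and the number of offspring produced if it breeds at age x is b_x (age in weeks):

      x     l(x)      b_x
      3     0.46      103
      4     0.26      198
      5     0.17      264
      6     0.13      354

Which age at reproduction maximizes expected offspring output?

Expected offspring if breeding at age x = l(x) × b_x:
  age 3: 0.46 × 103 = 47.380
  age 4: 0.26 × 198 = 51.480
  age 5: 0.17 × 264 = 44.880
  age 6: 0.13 × 354 = 46.020
Maximum at age 4 (51.480).

4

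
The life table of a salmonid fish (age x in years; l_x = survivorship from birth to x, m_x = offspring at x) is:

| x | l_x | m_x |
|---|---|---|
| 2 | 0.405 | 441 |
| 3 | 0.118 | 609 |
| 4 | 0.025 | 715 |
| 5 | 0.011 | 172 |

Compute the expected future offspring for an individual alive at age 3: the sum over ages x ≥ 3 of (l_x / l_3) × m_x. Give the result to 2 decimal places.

l_3 = 0.118. Conditional survival from age 3 to x is l_x / l_3.
  x=3: (0.118/0.118) × 609 = 609.0000
  x=4: (0.025/0.118) × 715 = 151.4831
  x=5: (0.011/0.118) × 172 = 16.0339
Sum = 609.0000 + 151.4831 + 16.0339 = 776.5169

776.52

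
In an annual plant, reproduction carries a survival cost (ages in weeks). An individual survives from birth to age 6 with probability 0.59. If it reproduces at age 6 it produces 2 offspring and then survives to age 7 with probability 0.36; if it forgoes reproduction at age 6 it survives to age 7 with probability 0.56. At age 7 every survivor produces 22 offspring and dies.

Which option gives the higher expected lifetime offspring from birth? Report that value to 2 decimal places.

breed at age 6: R₀ = 0.59 × (2 + 0.36 × 22) = 0.59 × 9.9200 = 5.8528
delay to age 7: R₀ = 0.59 × (0.56 × 22) = 0.59 × 12.3200 = 7.2688
Higher: delay to age 7 (7.2688).

7.27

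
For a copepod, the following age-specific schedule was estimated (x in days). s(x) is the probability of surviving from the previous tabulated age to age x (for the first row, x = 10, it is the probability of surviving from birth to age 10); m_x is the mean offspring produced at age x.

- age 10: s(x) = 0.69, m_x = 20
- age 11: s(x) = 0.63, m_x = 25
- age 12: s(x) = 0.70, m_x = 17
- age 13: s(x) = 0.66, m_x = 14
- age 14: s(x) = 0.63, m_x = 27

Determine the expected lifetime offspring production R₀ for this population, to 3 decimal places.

36.068

Survivorship from birth: l_x = s_10·s_11·…·s_x.
  l_10 = 0.69000
  l_11 = 0.43470
  l_12 = 0.30429
  l_13 = 0.20083
  l_14 = 0.12652
R₀ = Σ l_x m_x:
  age 10: 0.69000 × 20 = 13.8000
  age 11: 0.43470 × 25 = 10.8675
  age 12: 0.30429 × 17 = 5.1729
  age 13: 0.20083 × 14 = 2.8116
  age 14: 0.12652 × 27 = 3.4160
R₀ = 13.8000 + 10.8675 + 5.1729 + 2.8116 + 3.4160 = 36.0681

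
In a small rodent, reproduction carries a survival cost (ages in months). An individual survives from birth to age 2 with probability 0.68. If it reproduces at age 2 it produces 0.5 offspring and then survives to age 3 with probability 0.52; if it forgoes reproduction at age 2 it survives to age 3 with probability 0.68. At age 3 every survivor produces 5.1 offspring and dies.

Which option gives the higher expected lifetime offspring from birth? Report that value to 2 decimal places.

2.36

breed at age 2: R₀ = 0.68 × (0.5 + 0.52 × 5.1) = 0.68 × 3.1520 = 2.1434
delay to age 3: R₀ = 0.68 × (0.68 × 5.1) = 0.68 × 3.4680 = 2.3582
Higher: delay to age 3 (2.3582).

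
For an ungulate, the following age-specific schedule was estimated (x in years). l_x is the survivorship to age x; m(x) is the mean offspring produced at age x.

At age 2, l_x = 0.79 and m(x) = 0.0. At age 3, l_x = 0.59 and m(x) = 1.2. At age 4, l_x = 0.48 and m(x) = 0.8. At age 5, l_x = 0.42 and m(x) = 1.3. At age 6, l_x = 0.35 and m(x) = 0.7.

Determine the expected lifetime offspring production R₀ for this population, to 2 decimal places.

R₀ = Σ l_x m(x):
  age 2: 0.79 × 0.0 = 0.0000
  age 3: 0.59 × 1.2 = 0.7080
  age 4: 0.48 × 0.8 = 0.3840
  age 5: 0.42 × 1.3 = 0.5460
  age 6: 0.35 × 0.7 = 0.2450
R₀ = 0.0000 + 0.7080 + 0.3840 + 0.5460 + 0.2450 = 1.8830

1.88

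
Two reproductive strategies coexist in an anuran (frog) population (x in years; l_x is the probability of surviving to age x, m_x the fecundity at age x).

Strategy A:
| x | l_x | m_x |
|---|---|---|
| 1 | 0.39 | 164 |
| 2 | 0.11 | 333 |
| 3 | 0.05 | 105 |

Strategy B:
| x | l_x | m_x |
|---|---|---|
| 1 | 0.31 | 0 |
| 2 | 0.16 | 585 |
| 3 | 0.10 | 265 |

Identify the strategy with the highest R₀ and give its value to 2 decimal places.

Strategy A: R₀ = 0.39×164 + 0.11×333 + 0.05×105 = 105.8400
Strategy B: R₀ = 0.31×0 + 0.16×585 + 0.10×265 = 120.1000
Highest R₀: strategy B with 120.1000.

120.10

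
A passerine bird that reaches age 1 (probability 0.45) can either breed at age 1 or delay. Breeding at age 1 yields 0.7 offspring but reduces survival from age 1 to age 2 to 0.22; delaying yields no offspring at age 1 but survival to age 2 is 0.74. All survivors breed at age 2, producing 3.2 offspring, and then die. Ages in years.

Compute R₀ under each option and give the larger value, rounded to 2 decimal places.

breed at age 1: R₀ = 0.45 × (0.7 + 0.22 × 3.2) = 0.45 × 1.4040 = 0.6318
delay to age 2: R₀ = 0.45 × (0.74 × 3.2) = 0.45 × 2.3680 = 1.0656
Higher: delay to age 2 (1.0656).

1.07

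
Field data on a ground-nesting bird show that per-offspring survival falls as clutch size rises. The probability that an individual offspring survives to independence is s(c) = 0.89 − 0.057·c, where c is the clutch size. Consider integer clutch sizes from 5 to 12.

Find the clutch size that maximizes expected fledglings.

Expected fledglings = c × s(c):
  c=5: 5 × 0.605 = 3.025
  c=6: 6 × 0.548 = 3.288
  c=7: 7 × 0.491 = 3.437
  c=8: 8 × 0.434 = 3.472
  c=9: 9 × 0.377 = 3.393
  c=10: 10 × 0.320 = 3.200
  c=11: 11 × 0.263 = 2.893
  c=12: 12 × 0.206 = 2.472
Maximum at c = 8 (3.472 fledglings).

8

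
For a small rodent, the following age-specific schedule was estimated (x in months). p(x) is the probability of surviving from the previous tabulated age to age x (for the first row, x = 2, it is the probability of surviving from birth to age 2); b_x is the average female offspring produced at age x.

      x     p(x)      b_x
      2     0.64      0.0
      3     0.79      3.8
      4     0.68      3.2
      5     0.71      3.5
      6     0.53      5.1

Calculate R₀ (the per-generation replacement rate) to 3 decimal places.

4.536

Survivorship from birth: l_x = p_2·p_3·…·p_x.
  l_2 = 0.64000
  l_3 = 0.50560
  l_4 = 0.34381
  l_5 = 0.24410
  l_6 = 0.12937
R₀ = Σ l_x b_x:
  age 2: 0.64000 × 0.0 = 0.0000
  age 3: 0.50560 × 3.8 = 1.9213
  age 4: 0.34381 × 3.2 = 1.1002
  age 5: 0.24410 × 3.5 = 0.8544
  age 6: 0.12937 × 5.1 = 0.6598
R₀ = 0.0000 + 1.9213 + 1.1002 + 0.8544 + 0.6598 = 4.5356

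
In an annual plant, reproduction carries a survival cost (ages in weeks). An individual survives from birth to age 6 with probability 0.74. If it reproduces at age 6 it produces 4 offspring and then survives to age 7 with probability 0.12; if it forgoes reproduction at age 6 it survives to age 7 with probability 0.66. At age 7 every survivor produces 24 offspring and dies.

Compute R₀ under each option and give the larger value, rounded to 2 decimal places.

11.72

breed at age 6: R₀ = 0.74 × (4 + 0.12 × 24) = 0.74 × 6.8800 = 5.0912
delay to age 7: R₀ = 0.74 × (0.66 × 24) = 0.74 × 15.8400 = 11.7216
Higher: delay to age 7 (11.7216).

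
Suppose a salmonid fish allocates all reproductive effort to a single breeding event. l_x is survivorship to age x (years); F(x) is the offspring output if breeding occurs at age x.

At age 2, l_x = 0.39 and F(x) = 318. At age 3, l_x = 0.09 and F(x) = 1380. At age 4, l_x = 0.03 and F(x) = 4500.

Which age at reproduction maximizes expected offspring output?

4

Expected offspring if breeding at age x = l_x × F(x):
  age 2: 0.39 × 318 = 124.020
  age 3: 0.09 × 1380 = 124.200
  age 4: 0.03 × 4500 = 135.000
Maximum at age 4 (135.000).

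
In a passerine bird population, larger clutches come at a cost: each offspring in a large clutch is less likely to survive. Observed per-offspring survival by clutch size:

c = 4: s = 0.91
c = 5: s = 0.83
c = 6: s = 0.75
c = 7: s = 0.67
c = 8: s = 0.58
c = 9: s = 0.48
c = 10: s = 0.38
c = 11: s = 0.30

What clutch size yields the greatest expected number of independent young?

7

Expected independent young = c × s(c):
  c=4: 4 × 0.91 = 3.640
  c=5: 5 × 0.83 = 4.150
  c=6: 6 × 0.75 = 4.500
  c=7: 7 × 0.67 = 4.690
  c=8: 8 × 0.58 = 4.640
  c=9: 9 × 0.48 = 4.320
  c=10: 10 × 0.38 = 3.800
  c=11: 11 × 0.30 = 3.300
Maximum at c = 7 (4.690 independent young).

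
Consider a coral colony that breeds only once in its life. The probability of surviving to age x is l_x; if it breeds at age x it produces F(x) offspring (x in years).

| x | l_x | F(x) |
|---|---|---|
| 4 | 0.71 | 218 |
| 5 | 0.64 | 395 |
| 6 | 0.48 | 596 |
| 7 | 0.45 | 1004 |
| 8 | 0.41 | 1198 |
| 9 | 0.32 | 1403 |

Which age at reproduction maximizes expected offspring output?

Expected offspring if breeding at age x = l_x × F(x):
  age 4: 0.71 × 218 = 154.780
  age 5: 0.64 × 395 = 252.800
  age 6: 0.48 × 596 = 286.080
  age 7: 0.45 × 1004 = 451.800
  age 8: 0.41 × 1198 = 491.180
  age 9: 0.32 × 1403 = 448.960
Maximum at age 8 (491.180).

8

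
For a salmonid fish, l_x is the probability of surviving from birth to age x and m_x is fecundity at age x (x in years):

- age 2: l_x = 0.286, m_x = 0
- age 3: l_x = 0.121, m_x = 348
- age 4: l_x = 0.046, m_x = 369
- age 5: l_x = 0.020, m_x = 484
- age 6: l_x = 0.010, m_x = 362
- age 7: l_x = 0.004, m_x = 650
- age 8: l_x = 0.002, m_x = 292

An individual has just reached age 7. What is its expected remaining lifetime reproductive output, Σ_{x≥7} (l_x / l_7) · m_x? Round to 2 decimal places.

796.00

l_7 = 0.004. Conditional survival from age 7 to x is l_x / l_7.
  x=7: (0.004/0.004) × 650 = 650.0000
  x=8: (0.002/0.004) × 292 = 146.0000
Sum = 650.0000 + 146.0000 = 796.0000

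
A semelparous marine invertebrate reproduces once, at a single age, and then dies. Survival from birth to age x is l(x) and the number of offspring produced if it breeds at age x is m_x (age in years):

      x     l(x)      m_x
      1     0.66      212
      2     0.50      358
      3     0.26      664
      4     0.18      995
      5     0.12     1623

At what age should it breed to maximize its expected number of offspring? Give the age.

Expected offspring if breeding at age x = l(x) × m_x:
  age 1: 0.66 × 212 = 139.920
  age 2: 0.50 × 358 = 179.000
  age 3: 0.26 × 664 = 172.640
  age 4: 0.18 × 995 = 179.100
  age 5: 0.12 × 1623 = 194.760
Maximum at age 5 (194.760).

5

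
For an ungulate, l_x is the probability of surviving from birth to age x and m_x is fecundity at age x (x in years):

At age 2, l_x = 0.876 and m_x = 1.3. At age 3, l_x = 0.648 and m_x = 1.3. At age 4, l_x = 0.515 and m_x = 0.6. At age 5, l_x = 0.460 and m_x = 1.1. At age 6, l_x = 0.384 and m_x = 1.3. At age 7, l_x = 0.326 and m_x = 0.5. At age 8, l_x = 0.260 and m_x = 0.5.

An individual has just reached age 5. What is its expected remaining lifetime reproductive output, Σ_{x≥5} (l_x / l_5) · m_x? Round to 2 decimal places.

2.82

l_5 = 0.460. Conditional survival from age 5 to x is l_x / l_5.
  x=5: (0.460/0.460) × 1.1 = 1.1000
  x=6: (0.384/0.460) × 1.3 = 1.0852
  x=7: (0.326/0.460) × 0.5 = 0.3543
  x=8: (0.260/0.460) × 0.5 = 0.2826
Sum = 1.1000 + 1.0852 + 0.3543 + 0.2826 = 2.8222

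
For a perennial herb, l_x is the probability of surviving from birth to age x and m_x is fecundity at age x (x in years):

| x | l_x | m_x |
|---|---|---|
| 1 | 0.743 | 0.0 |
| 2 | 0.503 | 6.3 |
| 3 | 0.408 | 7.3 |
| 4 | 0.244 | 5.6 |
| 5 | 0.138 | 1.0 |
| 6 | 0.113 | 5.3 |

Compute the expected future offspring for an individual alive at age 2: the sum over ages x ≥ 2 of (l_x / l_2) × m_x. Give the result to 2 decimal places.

16.40

l_2 = 0.503. Conditional survival from age 2 to x is l_x / l_2.
  x=2: (0.503/0.503) × 6.3 = 6.3000
  x=3: (0.408/0.503) × 7.3 = 5.9213
  x=4: (0.244/0.503) × 5.6 = 2.7165
  x=5: (0.138/0.503) × 1.0 = 0.2744
  x=6: (0.113/0.503) × 5.3 = 1.1907
Sum = 6.3000 + 5.9213 + 2.7165 + 0.2744 + 1.1907 = 16.4028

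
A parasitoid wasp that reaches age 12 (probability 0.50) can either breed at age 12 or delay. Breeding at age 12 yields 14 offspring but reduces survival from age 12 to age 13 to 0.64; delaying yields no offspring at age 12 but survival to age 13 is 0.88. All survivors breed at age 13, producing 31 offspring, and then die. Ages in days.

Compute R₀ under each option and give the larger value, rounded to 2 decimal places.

16.92

breed at age 12: R₀ = 0.50 × (14 + 0.64 × 31) = 0.50 × 33.8400 = 16.9200
delay to age 13: R₀ = 0.50 × (0.88 × 31) = 0.50 × 27.2800 = 13.6400
Higher: breed at age 12 (16.9200).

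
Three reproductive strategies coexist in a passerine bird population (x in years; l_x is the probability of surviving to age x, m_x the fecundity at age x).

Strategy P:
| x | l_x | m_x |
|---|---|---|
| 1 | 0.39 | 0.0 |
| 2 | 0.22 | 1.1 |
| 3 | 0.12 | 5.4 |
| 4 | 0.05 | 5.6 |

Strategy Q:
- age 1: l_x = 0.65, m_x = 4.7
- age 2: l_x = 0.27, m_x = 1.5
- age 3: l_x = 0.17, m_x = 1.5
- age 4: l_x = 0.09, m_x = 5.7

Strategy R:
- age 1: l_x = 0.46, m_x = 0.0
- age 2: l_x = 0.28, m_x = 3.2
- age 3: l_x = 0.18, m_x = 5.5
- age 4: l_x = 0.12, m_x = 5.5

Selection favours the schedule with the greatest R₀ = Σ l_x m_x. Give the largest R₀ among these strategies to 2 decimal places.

4.23

Strategy P: R₀ = 0.39×0.0 + 0.22×1.1 + 0.12×5.4 + 0.05×5.6 = 1.1700
Strategy Q: R₀ = 0.65×4.7 + 0.27×1.5 + 0.17×1.5 + 0.09×5.7 = 4.2280
Strategy R: R₀ = 0.46×0.0 + 0.28×3.2 + 0.18×5.5 + 0.12×5.5 = 2.5460
Highest R₀: strategy Q with 4.2280.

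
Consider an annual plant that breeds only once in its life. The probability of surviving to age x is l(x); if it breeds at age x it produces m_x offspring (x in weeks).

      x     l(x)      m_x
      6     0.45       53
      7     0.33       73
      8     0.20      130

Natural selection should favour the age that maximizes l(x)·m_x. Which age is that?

8

Expected offspring if breeding at age x = l(x) × m_x:
  age 6: 0.45 × 53 = 23.850
  age 7: 0.33 × 73 = 24.090
  age 8: 0.20 × 130 = 26.000
Maximum at age 8 (26.000).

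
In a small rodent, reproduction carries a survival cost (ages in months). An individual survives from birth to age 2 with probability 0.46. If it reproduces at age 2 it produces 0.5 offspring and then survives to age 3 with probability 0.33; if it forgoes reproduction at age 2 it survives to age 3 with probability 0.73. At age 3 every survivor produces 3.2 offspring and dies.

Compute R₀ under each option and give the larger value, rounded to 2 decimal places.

breed at age 2: R₀ = 0.46 × (0.5 + 0.33 × 3.2) = 0.46 × 1.5560 = 0.7158
delay to age 3: R₀ = 0.46 × (0.73 × 3.2) = 0.46 × 2.3360 = 1.0746
Higher: delay to age 3 (1.0746).

1.07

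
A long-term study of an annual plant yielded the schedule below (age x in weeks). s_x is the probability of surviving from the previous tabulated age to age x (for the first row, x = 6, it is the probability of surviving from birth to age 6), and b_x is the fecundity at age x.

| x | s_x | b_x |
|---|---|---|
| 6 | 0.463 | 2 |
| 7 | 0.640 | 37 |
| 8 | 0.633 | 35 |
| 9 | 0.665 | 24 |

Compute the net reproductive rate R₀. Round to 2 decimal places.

21.45

Survivorship from birth: l_x = s_6·s_7·…·s_x.
  l_6 = 0.46300
  l_7 = 0.29632
  l_8 = 0.18757
  l_9 = 0.12473
R₀ = Σ l_x b_x:
  age 6: 0.46300 × 2 = 0.9260
  age 7: 0.29632 × 37 = 10.9638
  age 8: 0.18757 × 35 = 6.5649
  age 9: 0.12473 × 24 = 2.9935
R₀ = 0.9260 + 10.9638 + 6.5649 + 2.9935 = 21.4483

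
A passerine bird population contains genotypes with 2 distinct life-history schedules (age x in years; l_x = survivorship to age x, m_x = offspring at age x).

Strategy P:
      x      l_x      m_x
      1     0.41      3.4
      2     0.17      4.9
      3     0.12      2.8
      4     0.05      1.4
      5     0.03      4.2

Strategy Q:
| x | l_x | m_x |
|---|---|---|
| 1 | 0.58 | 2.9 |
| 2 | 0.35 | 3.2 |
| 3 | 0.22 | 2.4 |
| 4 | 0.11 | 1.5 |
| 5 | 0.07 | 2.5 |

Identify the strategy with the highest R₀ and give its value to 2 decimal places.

3.67

Strategy P: R₀ = 0.41×3.4 + 0.17×4.9 + 0.12×2.8 + 0.05×1.4 + 0.03×4.2 = 2.7590
Strategy Q: R₀ = 0.58×2.9 + 0.35×3.2 + 0.22×2.4 + 0.11×1.5 + 0.07×2.5 = 3.6700
Highest R₀: strategy Q with 3.6700.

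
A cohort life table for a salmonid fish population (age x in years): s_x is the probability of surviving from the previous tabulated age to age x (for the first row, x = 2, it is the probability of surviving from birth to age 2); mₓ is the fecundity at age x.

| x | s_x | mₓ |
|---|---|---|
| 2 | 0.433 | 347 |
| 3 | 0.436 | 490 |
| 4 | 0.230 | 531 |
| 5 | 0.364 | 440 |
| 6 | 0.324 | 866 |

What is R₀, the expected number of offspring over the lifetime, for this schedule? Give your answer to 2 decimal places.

277.20

Survivorship from birth: l_x = s_2·s_3·…·s_x.
  l_2 = 0.43300
  l_3 = 0.18879
  l_4 = 0.04342
  l_5 = 0.01581
  l_6 = 0.00512
R₀ = Σ l_x mₓ:
  age 2: 0.43300 × 347 = 150.2510
  age 3: 0.18879 × 490 = 92.5071
  age 4: 0.04342 × 531 = 23.0560
  age 5: 0.01581 × 440 = 6.9564
  age 6: 0.00512 × 866 = 4.4339
R₀ = 150.2510 + 92.5071 + 23.0560 + 6.9564 + 4.4339 = 277.2044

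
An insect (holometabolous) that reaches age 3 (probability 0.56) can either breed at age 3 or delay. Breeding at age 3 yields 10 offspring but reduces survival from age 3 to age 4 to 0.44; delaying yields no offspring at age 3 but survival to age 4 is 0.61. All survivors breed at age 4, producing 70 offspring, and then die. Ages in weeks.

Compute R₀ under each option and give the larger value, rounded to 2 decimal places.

23.91

breed at age 3: R₀ = 0.56 × (10 + 0.44 × 70) = 0.56 × 40.8000 = 22.8480
delay to age 4: R₀ = 0.56 × (0.61 × 70) = 0.56 × 42.7000 = 23.9120
Higher: delay to age 4 (23.9120).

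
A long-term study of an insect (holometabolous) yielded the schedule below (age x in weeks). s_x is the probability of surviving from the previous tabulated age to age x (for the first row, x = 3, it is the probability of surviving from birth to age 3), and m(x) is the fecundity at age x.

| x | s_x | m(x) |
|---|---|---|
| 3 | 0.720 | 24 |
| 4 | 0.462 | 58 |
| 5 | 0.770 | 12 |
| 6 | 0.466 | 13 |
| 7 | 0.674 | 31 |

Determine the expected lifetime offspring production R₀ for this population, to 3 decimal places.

Survivorship from birth: l_x = s_3·s_4·…·s_x.
  l_3 = 0.72000
  l_4 = 0.33264
  l_5 = 0.25613
  l_6 = 0.11936
  l_7 = 0.08045
R₀ = Σ l_x m(x):
  age 3: 0.72000 × 24 = 17.2800
  age 4: 0.33264 × 58 = 19.2931
  age 5: 0.25613 × 12 = 3.0736
  age 6: 0.11936 × 13 = 1.5517
  age 7: 0.08045 × 31 = 2.4939
R₀ = 17.2800 + 19.2931 + 3.0736 + 1.5517 + 2.4939 = 43.6923

43.692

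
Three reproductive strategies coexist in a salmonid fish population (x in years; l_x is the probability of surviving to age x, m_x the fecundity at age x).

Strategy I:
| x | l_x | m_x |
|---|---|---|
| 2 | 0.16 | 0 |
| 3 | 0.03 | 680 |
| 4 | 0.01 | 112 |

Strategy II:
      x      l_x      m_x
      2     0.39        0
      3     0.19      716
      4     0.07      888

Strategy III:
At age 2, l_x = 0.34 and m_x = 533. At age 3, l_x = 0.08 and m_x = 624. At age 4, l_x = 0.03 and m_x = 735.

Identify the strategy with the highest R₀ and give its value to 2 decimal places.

253.19

Strategy I: R₀ = 0.16×0 + 0.03×680 + 0.01×112 = 21.5200
Strategy II: R₀ = 0.39×0 + 0.19×716 + 0.07×888 = 198.2000
Strategy III: R₀ = 0.34×533 + 0.08×624 + 0.03×735 = 253.1900
Highest R₀: strategy III with 253.1900.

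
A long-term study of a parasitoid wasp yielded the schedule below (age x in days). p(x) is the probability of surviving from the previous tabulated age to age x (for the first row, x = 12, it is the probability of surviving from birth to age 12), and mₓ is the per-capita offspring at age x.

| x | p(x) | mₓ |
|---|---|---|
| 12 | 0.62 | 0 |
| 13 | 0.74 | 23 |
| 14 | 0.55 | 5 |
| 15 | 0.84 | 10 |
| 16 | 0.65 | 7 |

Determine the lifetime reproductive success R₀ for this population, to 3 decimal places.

14.898

Survivorship from birth: l_x = p_12·p_13·…·p_x.
  l_12 = 0.62000
  l_13 = 0.45880
  l_14 = 0.25234
  l_15 = 0.21197
  l_16 = 0.13778
R₀ = Σ l_x mₓ:
  age 12: 0.62000 × 0 = 0.0000
  age 13: 0.45880 × 23 = 10.5524
  age 14: 0.25234 × 5 = 1.2617
  age 15: 0.21197 × 10 = 2.1197
  age 16: 0.13778 × 7 = 0.9645
R₀ = 0.0000 + 10.5524 + 1.2617 + 2.1197 + 0.9645 = 14.8983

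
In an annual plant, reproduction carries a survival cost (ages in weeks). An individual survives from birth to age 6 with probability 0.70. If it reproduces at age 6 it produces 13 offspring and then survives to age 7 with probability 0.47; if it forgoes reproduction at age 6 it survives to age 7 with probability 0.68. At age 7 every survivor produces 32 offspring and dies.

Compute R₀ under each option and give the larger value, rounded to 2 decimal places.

19.63

breed at age 6: R₀ = 0.70 × (13 + 0.47 × 32) = 0.70 × 28.0400 = 19.6280
delay to age 7: R₀ = 0.70 × (0.68 × 32) = 0.70 × 21.7600 = 15.2320
Higher: breed at age 6 (19.6280).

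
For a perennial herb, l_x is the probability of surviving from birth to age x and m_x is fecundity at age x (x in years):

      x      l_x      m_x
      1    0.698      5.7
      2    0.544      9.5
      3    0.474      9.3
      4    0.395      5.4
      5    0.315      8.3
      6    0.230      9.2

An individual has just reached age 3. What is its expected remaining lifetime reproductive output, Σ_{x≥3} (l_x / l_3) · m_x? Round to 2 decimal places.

l_3 = 0.474. Conditional survival from age 3 to x is l_x / l_3.
  x=3: (0.474/0.474) × 9.3 = 9.3000
  x=4: (0.395/0.474) × 5.4 = 4.5000
  x=5: (0.315/0.474) × 8.3 = 5.5158
  x=6: (0.230/0.474) × 9.2 = 4.4641
Sum = 9.3000 + 4.5000 + 5.5158 + 4.4641 = 23.7800

23.78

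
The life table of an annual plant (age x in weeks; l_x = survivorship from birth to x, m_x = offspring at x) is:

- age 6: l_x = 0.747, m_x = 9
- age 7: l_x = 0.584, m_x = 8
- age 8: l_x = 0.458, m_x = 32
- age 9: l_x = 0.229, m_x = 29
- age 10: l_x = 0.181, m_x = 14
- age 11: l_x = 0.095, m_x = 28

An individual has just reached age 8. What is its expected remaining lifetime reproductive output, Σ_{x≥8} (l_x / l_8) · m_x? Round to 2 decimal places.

57.84

l_8 = 0.458. Conditional survival from age 8 to x is l_x / l_8.
  x=8: (0.458/0.458) × 32 = 32.0000
  x=9: (0.229/0.458) × 29 = 14.5000
  x=10: (0.181/0.458) × 14 = 5.5328
  x=11: (0.095/0.458) × 28 = 5.8079
Sum = 32.0000 + 14.5000 + 5.5328 + 5.8079 = 57.8406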